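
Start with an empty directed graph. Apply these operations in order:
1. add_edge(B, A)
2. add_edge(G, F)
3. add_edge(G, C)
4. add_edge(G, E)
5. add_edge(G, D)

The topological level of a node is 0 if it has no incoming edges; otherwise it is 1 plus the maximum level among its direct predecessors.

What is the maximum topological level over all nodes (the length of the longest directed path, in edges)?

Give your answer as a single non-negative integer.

Answer: 1

Derivation:
Op 1: add_edge(B, A). Edges now: 1
Op 2: add_edge(G, F). Edges now: 2
Op 3: add_edge(G, C). Edges now: 3
Op 4: add_edge(G, E). Edges now: 4
Op 5: add_edge(G, D). Edges now: 5
Compute levels (Kahn BFS):
  sources (in-degree 0): B, G
  process B: level=0
    B->A: in-degree(A)=0, level(A)=1, enqueue
  process G: level=0
    G->C: in-degree(C)=0, level(C)=1, enqueue
    G->D: in-degree(D)=0, level(D)=1, enqueue
    G->E: in-degree(E)=0, level(E)=1, enqueue
    G->F: in-degree(F)=0, level(F)=1, enqueue
  process A: level=1
  process C: level=1
  process D: level=1
  process E: level=1
  process F: level=1
All levels: A:1, B:0, C:1, D:1, E:1, F:1, G:0
max level = 1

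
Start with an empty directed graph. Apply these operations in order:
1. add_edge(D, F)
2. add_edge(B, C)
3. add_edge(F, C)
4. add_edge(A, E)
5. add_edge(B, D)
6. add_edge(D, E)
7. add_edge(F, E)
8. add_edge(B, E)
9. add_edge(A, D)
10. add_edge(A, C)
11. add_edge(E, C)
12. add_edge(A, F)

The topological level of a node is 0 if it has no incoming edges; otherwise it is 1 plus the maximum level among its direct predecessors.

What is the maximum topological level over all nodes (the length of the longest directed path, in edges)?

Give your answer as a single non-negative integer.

Op 1: add_edge(D, F). Edges now: 1
Op 2: add_edge(B, C). Edges now: 2
Op 3: add_edge(F, C). Edges now: 3
Op 4: add_edge(A, E). Edges now: 4
Op 5: add_edge(B, D). Edges now: 5
Op 6: add_edge(D, E). Edges now: 6
Op 7: add_edge(F, E). Edges now: 7
Op 8: add_edge(B, E). Edges now: 8
Op 9: add_edge(A, D). Edges now: 9
Op 10: add_edge(A, C). Edges now: 10
Op 11: add_edge(E, C). Edges now: 11
Op 12: add_edge(A, F). Edges now: 12
Compute levels (Kahn BFS):
  sources (in-degree 0): A, B
  process A: level=0
    A->C: in-degree(C)=3, level(C)>=1
    A->D: in-degree(D)=1, level(D)>=1
    A->E: in-degree(E)=3, level(E)>=1
    A->F: in-degree(F)=1, level(F)>=1
  process B: level=0
    B->C: in-degree(C)=2, level(C)>=1
    B->D: in-degree(D)=0, level(D)=1, enqueue
    B->E: in-degree(E)=2, level(E)>=1
  process D: level=1
    D->E: in-degree(E)=1, level(E)>=2
    D->F: in-degree(F)=0, level(F)=2, enqueue
  process F: level=2
    F->C: in-degree(C)=1, level(C)>=3
    F->E: in-degree(E)=0, level(E)=3, enqueue
  process E: level=3
    E->C: in-degree(C)=0, level(C)=4, enqueue
  process C: level=4
All levels: A:0, B:0, C:4, D:1, E:3, F:2
max level = 4

Answer: 4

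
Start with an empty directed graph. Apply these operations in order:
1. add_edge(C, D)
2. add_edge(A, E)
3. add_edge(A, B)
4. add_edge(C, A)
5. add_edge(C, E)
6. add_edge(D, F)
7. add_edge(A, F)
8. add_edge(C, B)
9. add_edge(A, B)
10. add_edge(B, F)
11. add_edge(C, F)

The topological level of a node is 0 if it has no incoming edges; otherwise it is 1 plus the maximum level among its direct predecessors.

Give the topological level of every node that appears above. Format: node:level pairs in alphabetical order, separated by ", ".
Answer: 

Op 1: add_edge(C, D). Edges now: 1
Op 2: add_edge(A, E). Edges now: 2
Op 3: add_edge(A, B). Edges now: 3
Op 4: add_edge(C, A). Edges now: 4
Op 5: add_edge(C, E). Edges now: 5
Op 6: add_edge(D, F). Edges now: 6
Op 7: add_edge(A, F). Edges now: 7
Op 8: add_edge(C, B). Edges now: 8
Op 9: add_edge(A, B) (duplicate, no change). Edges now: 8
Op 10: add_edge(B, F). Edges now: 9
Op 11: add_edge(C, F). Edges now: 10
Compute levels (Kahn BFS):
  sources (in-degree 0): C
  process C: level=0
    C->A: in-degree(A)=0, level(A)=1, enqueue
    C->B: in-degree(B)=1, level(B)>=1
    C->D: in-degree(D)=0, level(D)=1, enqueue
    C->E: in-degree(E)=1, level(E)>=1
    C->F: in-degree(F)=3, level(F)>=1
  process A: level=1
    A->B: in-degree(B)=0, level(B)=2, enqueue
    A->E: in-degree(E)=0, level(E)=2, enqueue
    A->F: in-degree(F)=2, level(F)>=2
  process D: level=1
    D->F: in-degree(F)=1, level(F)>=2
  process B: level=2
    B->F: in-degree(F)=0, level(F)=3, enqueue
  process E: level=2
  process F: level=3
All levels: A:1, B:2, C:0, D:1, E:2, F:3

Answer: A:1, B:2, C:0, D:1, E:2, F:3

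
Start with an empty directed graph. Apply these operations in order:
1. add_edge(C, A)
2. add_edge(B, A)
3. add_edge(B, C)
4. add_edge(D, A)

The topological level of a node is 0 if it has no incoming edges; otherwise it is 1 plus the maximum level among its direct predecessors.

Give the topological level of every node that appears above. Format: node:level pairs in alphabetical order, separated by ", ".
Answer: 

Answer: A:2, B:0, C:1, D:0

Derivation:
Op 1: add_edge(C, A). Edges now: 1
Op 2: add_edge(B, A). Edges now: 2
Op 3: add_edge(B, C). Edges now: 3
Op 4: add_edge(D, A). Edges now: 4
Compute levels (Kahn BFS):
  sources (in-degree 0): B, D
  process B: level=0
    B->A: in-degree(A)=2, level(A)>=1
    B->C: in-degree(C)=0, level(C)=1, enqueue
  process D: level=0
    D->A: in-degree(A)=1, level(A)>=1
  process C: level=1
    C->A: in-degree(A)=0, level(A)=2, enqueue
  process A: level=2
All levels: A:2, B:0, C:1, D:0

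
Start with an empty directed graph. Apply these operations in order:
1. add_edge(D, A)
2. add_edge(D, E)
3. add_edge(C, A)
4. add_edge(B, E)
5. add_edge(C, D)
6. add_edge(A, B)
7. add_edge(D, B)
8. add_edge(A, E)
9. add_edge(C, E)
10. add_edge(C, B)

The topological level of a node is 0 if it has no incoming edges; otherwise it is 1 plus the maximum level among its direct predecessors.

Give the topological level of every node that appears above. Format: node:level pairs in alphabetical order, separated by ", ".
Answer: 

Op 1: add_edge(D, A). Edges now: 1
Op 2: add_edge(D, E). Edges now: 2
Op 3: add_edge(C, A). Edges now: 3
Op 4: add_edge(B, E). Edges now: 4
Op 5: add_edge(C, D). Edges now: 5
Op 6: add_edge(A, B). Edges now: 6
Op 7: add_edge(D, B). Edges now: 7
Op 8: add_edge(A, E). Edges now: 8
Op 9: add_edge(C, E). Edges now: 9
Op 10: add_edge(C, B). Edges now: 10
Compute levels (Kahn BFS):
  sources (in-degree 0): C
  process C: level=0
    C->A: in-degree(A)=1, level(A)>=1
    C->B: in-degree(B)=2, level(B)>=1
    C->D: in-degree(D)=0, level(D)=1, enqueue
    C->E: in-degree(E)=3, level(E)>=1
  process D: level=1
    D->A: in-degree(A)=0, level(A)=2, enqueue
    D->B: in-degree(B)=1, level(B)>=2
    D->E: in-degree(E)=2, level(E)>=2
  process A: level=2
    A->B: in-degree(B)=0, level(B)=3, enqueue
    A->E: in-degree(E)=1, level(E)>=3
  process B: level=3
    B->E: in-degree(E)=0, level(E)=4, enqueue
  process E: level=4
All levels: A:2, B:3, C:0, D:1, E:4

Answer: A:2, B:3, C:0, D:1, E:4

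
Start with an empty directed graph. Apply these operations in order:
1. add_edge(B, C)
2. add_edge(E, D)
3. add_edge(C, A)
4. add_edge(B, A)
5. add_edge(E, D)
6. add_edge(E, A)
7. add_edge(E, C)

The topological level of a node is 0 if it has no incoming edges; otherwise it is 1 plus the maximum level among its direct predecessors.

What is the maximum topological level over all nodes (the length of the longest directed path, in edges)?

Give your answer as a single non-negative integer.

Op 1: add_edge(B, C). Edges now: 1
Op 2: add_edge(E, D). Edges now: 2
Op 3: add_edge(C, A). Edges now: 3
Op 4: add_edge(B, A). Edges now: 4
Op 5: add_edge(E, D) (duplicate, no change). Edges now: 4
Op 6: add_edge(E, A). Edges now: 5
Op 7: add_edge(E, C). Edges now: 6
Compute levels (Kahn BFS):
  sources (in-degree 0): B, E
  process B: level=0
    B->A: in-degree(A)=2, level(A)>=1
    B->C: in-degree(C)=1, level(C)>=1
  process E: level=0
    E->A: in-degree(A)=1, level(A)>=1
    E->C: in-degree(C)=0, level(C)=1, enqueue
    E->D: in-degree(D)=0, level(D)=1, enqueue
  process C: level=1
    C->A: in-degree(A)=0, level(A)=2, enqueue
  process D: level=1
  process A: level=2
All levels: A:2, B:0, C:1, D:1, E:0
max level = 2

Answer: 2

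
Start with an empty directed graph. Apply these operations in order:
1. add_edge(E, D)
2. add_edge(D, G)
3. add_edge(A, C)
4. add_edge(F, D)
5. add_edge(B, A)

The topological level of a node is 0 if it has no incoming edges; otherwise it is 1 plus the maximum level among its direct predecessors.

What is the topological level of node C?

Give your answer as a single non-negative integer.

Op 1: add_edge(E, D). Edges now: 1
Op 2: add_edge(D, G). Edges now: 2
Op 3: add_edge(A, C). Edges now: 3
Op 4: add_edge(F, D). Edges now: 4
Op 5: add_edge(B, A). Edges now: 5
Compute levels (Kahn BFS):
  sources (in-degree 0): B, E, F
  process B: level=0
    B->A: in-degree(A)=0, level(A)=1, enqueue
  process E: level=0
    E->D: in-degree(D)=1, level(D)>=1
  process F: level=0
    F->D: in-degree(D)=0, level(D)=1, enqueue
  process A: level=1
    A->C: in-degree(C)=0, level(C)=2, enqueue
  process D: level=1
    D->G: in-degree(G)=0, level(G)=2, enqueue
  process C: level=2
  process G: level=2
All levels: A:1, B:0, C:2, D:1, E:0, F:0, G:2
level(C) = 2

Answer: 2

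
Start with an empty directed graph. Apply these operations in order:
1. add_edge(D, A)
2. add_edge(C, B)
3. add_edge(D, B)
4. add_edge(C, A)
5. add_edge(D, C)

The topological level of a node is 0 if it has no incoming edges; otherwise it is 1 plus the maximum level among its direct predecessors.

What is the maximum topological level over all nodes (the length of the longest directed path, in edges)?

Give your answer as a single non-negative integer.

Op 1: add_edge(D, A). Edges now: 1
Op 2: add_edge(C, B). Edges now: 2
Op 3: add_edge(D, B). Edges now: 3
Op 4: add_edge(C, A). Edges now: 4
Op 5: add_edge(D, C). Edges now: 5
Compute levels (Kahn BFS):
  sources (in-degree 0): D
  process D: level=0
    D->A: in-degree(A)=1, level(A)>=1
    D->B: in-degree(B)=1, level(B)>=1
    D->C: in-degree(C)=0, level(C)=1, enqueue
  process C: level=1
    C->A: in-degree(A)=0, level(A)=2, enqueue
    C->B: in-degree(B)=0, level(B)=2, enqueue
  process A: level=2
  process B: level=2
All levels: A:2, B:2, C:1, D:0
max level = 2

Answer: 2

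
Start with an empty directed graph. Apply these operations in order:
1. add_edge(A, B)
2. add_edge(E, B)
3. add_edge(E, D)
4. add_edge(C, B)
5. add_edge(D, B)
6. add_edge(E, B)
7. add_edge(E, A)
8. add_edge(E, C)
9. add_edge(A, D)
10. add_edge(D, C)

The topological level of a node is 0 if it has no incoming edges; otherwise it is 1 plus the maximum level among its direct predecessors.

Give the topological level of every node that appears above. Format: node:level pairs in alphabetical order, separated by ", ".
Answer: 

Op 1: add_edge(A, B). Edges now: 1
Op 2: add_edge(E, B). Edges now: 2
Op 3: add_edge(E, D). Edges now: 3
Op 4: add_edge(C, B). Edges now: 4
Op 5: add_edge(D, B). Edges now: 5
Op 6: add_edge(E, B) (duplicate, no change). Edges now: 5
Op 7: add_edge(E, A). Edges now: 6
Op 8: add_edge(E, C). Edges now: 7
Op 9: add_edge(A, D). Edges now: 8
Op 10: add_edge(D, C). Edges now: 9
Compute levels (Kahn BFS):
  sources (in-degree 0): E
  process E: level=0
    E->A: in-degree(A)=0, level(A)=1, enqueue
    E->B: in-degree(B)=3, level(B)>=1
    E->C: in-degree(C)=1, level(C)>=1
    E->D: in-degree(D)=1, level(D)>=1
  process A: level=1
    A->B: in-degree(B)=2, level(B)>=2
    A->D: in-degree(D)=0, level(D)=2, enqueue
  process D: level=2
    D->B: in-degree(B)=1, level(B)>=3
    D->C: in-degree(C)=0, level(C)=3, enqueue
  process C: level=3
    C->B: in-degree(B)=0, level(B)=4, enqueue
  process B: level=4
All levels: A:1, B:4, C:3, D:2, E:0

Answer: A:1, B:4, C:3, D:2, E:0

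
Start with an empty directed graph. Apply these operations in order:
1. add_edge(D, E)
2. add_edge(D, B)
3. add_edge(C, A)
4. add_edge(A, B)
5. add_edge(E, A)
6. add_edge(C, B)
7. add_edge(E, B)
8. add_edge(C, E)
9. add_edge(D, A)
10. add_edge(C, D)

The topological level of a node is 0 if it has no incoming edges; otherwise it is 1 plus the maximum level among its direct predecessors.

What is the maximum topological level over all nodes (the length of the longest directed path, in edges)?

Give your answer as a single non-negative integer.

Answer: 4

Derivation:
Op 1: add_edge(D, E). Edges now: 1
Op 2: add_edge(D, B). Edges now: 2
Op 3: add_edge(C, A). Edges now: 3
Op 4: add_edge(A, B). Edges now: 4
Op 5: add_edge(E, A). Edges now: 5
Op 6: add_edge(C, B). Edges now: 6
Op 7: add_edge(E, B). Edges now: 7
Op 8: add_edge(C, E). Edges now: 8
Op 9: add_edge(D, A). Edges now: 9
Op 10: add_edge(C, D). Edges now: 10
Compute levels (Kahn BFS):
  sources (in-degree 0): C
  process C: level=0
    C->A: in-degree(A)=2, level(A)>=1
    C->B: in-degree(B)=3, level(B)>=1
    C->D: in-degree(D)=0, level(D)=1, enqueue
    C->E: in-degree(E)=1, level(E)>=1
  process D: level=1
    D->A: in-degree(A)=1, level(A)>=2
    D->B: in-degree(B)=2, level(B)>=2
    D->E: in-degree(E)=0, level(E)=2, enqueue
  process E: level=2
    E->A: in-degree(A)=0, level(A)=3, enqueue
    E->B: in-degree(B)=1, level(B)>=3
  process A: level=3
    A->B: in-degree(B)=0, level(B)=4, enqueue
  process B: level=4
All levels: A:3, B:4, C:0, D:1, E:2
max level = 4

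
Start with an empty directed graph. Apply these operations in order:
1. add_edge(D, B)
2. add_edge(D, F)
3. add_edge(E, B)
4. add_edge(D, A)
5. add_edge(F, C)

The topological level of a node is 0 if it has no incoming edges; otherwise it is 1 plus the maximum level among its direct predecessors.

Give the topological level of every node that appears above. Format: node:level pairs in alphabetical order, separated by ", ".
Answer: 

Answer: A:1, B:1, C:2, D:0, E:0, F:1

Derivation:
Op 1: add_edge(D, B). Edges now: 1
Op 2: add_edge(D, F). Edges now: 2
Op 3: add_edge(E, B). Edges now: 3
Op 4: add_edge(D, A). Edges now: 4
Op 5: add_edge(F, C). Edges now: 5
Compute levels (Kahn BFS):
  sources (in-degree 0): D, E
  process D: level=0
    D->A: in-degree(A)=0, level(A)=1, enqueue
    D->B: in-degree(B)=1, level(B)>=1
    D->F: in-degree(F)=0, level(F)=1, enqueue
  process E: level=0
    E->B: in-degree(B)=0, level(B)=1, enqueue
  process A: level=1
  process F: level=1
    F->C: in-degree(C)=0, level(C)=2, enqueue
  process B: level=1
  process C: level=2
All levels: A:1, B:1, C:2, D:0, E:0, F:1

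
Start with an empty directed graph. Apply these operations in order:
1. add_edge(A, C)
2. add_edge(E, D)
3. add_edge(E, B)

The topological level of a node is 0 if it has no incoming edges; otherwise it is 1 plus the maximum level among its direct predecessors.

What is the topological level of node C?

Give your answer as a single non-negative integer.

Op 1: add_edge(A, C). Edges now: 1
Op 2: add_edge(E, D). Edges now: 2
Op 3: add_edge(E, B). Edges now: 3
Compute levels (Kahn BFS):
  sources (in-degree 0): A, E
  process A: level=0
    A->C: in-degree(C)=0, level(C)=1, enqueue
  process E: level=0
    E->B: in-degree(B)=0, level(B)=1, enqueue
    E->D: in-degree(D)=0, level(D)=1, enqueue
  process C: level=1
  process B: level=1
  process D: level=1
All levels: A:0, B:1, C:1, D:1, E:0
level(C) = 1

Answer: 1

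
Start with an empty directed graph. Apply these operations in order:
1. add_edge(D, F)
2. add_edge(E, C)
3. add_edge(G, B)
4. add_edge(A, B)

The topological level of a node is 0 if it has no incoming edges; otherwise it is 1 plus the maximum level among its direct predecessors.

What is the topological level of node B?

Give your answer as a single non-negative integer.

Op 1: add_edge(D, F). Edges now: 1
Op 2: add_edge(E, C). Edges now: 2
Op 3: add_edge(G, B). Edges now: 3
Op 4: add_edge(A, B). Edges now: 4
Compute levels (Kahn BFS):
  sources (in-degree 0): A, D, E, G
  process A: level=0
    A->B: in-degree(B)=1, level(B)>=1
  process D: level=0
    D->F: in-degree(F)=0, level(F)=1, enqueue
  process E: level=0
    E->C: in-degree(C)=0, level(C)=1, enqueue
  process G: level=0
    G->B: in-degree(B)=0, level(B)=1, enqueue
  process F: level=1
  process C: level=1
  process B: level=1
All levels: A:0, B:1, C:1, D:0, E:0, F:1, G:0
level(B) = 1

Answer: 1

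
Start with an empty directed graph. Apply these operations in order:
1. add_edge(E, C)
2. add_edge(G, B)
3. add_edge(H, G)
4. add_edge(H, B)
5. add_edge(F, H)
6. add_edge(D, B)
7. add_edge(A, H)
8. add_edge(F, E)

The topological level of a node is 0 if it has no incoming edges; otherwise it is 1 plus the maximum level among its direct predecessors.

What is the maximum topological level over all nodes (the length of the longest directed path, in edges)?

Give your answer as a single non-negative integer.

Answer: 3

Derivation:
Op 1: add_edge(E, C). Edges now: 1
Op 2: add_edge(G, B). Edges now: 2
Op 3: add_edge(H, G). Edges now: 3
Op 4: add_edge(H, B). Edges now: 4
Op 5: add_edge(F, H). Edges now: 5
Op 6: add_edge(D, B). Edges now: 6
Op 7: add_edge(A, H). Edges now: 7
Op 8: add_edge(F, E). Edges now: 8
Compute levels (Kahn BFS):
  sources (in-degree 0): A, D, F
  process A: level=0
    A->H: in-degree(H)=1, level(H)>=1
  process D: level=0
    D->B: in-degree(B)=2, level(B)>=1
  process F: level=0
    F->E: in-degree(E)=0, level(E)=1, enqueue
    F->H: in-degree(H)=0, level(H)=1, enqueue
  process E: level=1
    E->C: in-degree(C)=0, level(C)=2, enqueue
  process H: level=1
    H->B: in-degree(B)=1, level(B)>=2
    H->G: in-degree(G)=0, level(G)=2, enqueue
  process C: level=2
  process G: level=2
    G->B: in-degree(B)=0, level(B)=3, enqueue
  process B: level=3
All levels: A:0, B:3, C:2, D:0, E:1, F:0, G:2, H:1
max level = 3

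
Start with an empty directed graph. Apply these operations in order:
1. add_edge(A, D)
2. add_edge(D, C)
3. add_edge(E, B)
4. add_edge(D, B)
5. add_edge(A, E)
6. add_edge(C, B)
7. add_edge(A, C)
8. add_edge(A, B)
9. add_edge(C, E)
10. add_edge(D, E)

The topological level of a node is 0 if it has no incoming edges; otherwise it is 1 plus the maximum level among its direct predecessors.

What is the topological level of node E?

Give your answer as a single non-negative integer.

Answer: 3

Derivation:
Op 1: add_edge(A, D). Edges now: 1
Op 2: add_edge(D, C). Edges now: 2
Op 3: add_edge(E, B). Edges now: 3
Op 4: add_edge(D, B). Edges now: 4
Op 5: add_edge(A, E). Edges now: 5
Op 6: add_edge(C, B). Edges now: 6
Op 7: add_edge(A, C). Edges now: 7
Op 8: add_edge(A, B). Edges now: 8
Op 9: add_edge(C, E). Edges now: 9
Op 10: add_edge(D, E). Edges now: 10
Compute levels (Kahn BFS):
  sources (in-degree 0): A
  process A: level=0
    A->B: in-degree(B)=3, level(B)>=1
    A->C: in-degree(C)=1, level(C)>=1
    A->D: in-degree(D)=0, level(D)=1, enqueue
    A->E: in-degree(E)=2, level(E)>=1
  process D: level=1
    D->B: in-degree(B)=2, level(B)>=2
    D->C: in-degree(C)=0, level(C)=2, enqueue
    D->E: in-degree(E)=1, level(E)>=2
  process C: level=2
    C->B: in-degree(B)=1, level(B)>=3
    C->E: in-degree(E)=0, level(E)=3, enqueue
  process E: level=3
    E->B: in-degree(B)=0, level(B)=4, enqueue
  process B: level=4
All levels: A:0, B:4, C:2, D:1, E:3
level(E) = 3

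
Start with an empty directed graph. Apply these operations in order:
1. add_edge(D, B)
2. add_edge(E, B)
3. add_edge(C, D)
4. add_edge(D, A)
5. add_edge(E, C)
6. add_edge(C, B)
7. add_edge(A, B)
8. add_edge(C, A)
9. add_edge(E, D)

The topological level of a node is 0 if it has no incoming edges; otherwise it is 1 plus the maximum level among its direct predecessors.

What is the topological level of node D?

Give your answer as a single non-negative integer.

Op 1: add_edge(D, B). Edges now: 1
Op 2: add_edge(E, B). Edges now: 2
Op 3: add_edge(C, D). Edges now: 3
Op 4: add_edge(D, A). Edges now: 4
Op 5: add_edge(E, C). Edges now: 5
Op 6: add_edge(C, B). Edges now: 6
Op 7: add_edge(A, B). Edges now: 7
Op 8: add_edge(C, A). Edges now: 8
Op 9: add_edge(E, D). Edges now: 9
Compute levels (Kahn BFS):
  sources (in-degree 0): E
  process E: level=0
    E->B: in-degree(B)=3, level(B)>=1
    E->C: in-degree(C)=0, level(C)=1, enqueue
    E->D: in-degree(D)=1, level(D)>=1
  process C: level=1
    C->A: in-degree(A)=1, level(A)>=2
    C->B: in-degree(B)=2, level(B)>=2
    C->D: in-degree(D)=0, level(D)=2, enqueue
  process D: level=2
    D->A: in-degree(A)=0, level(A)=3, enqueue
    D->B: in-degree(B)=1, level(B)>=3
  process A: level=3
    A->B: in-degree(B)=0, level(B)=4, enqueue
  process B: level=4
All levels: A:3, B:4, C:1, D:2, E:0
level(D) = 2

Answer: 2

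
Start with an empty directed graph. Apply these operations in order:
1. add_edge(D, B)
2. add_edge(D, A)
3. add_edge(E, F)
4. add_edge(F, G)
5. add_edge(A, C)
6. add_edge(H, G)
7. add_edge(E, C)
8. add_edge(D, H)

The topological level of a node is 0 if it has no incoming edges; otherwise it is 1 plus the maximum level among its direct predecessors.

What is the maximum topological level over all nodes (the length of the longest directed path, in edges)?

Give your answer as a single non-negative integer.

Op 1: add_edge(D, B). Edges now: 1
Op 2: add_edge(D, A). Edges now: 2
Op 3: add_edge(E, F). Edges now: 3
Op 4: add_edge(F, G). Edges now: 4
Op 5: add_edge(A, C). Edges now: 5
Op 6: add_edge(H, G). Edges now: 6
Op 7: add_edge(E, C). Edges now: 7
Op 8: add_edge(D, H). Edges now: 8
Compute levels (Kahn BFS):
  sources (in-degree 0): D, E
  process D: level=0
    D->A: in-degree(A)=0, level(A)=1, enqueue
    D->B: in-degree(B)=0, level(B)=1, enqueue
    D->H: in-degree(H)=0, level(H)=1, enqueue
  process E: level=0
    E->C: in-degree(C)=1, level(C)>=1
    E->F: in-degree(F)=0, level(F)=1, enqueue
  process A: level=1
    A->C: in-degree(C)=0, level(C)=2, enqueue
  process B: level=1
  process H: level=1
    H->G: in-degree(G)=1, level(G)>=2
  process F: level=1
    F->G: in-degree(G)=0, level(G)=2, enqueue
  process C: level=2
  process G: level=2
All levels: A:1, B:1, C:2, D:0, E:0, F:1, G:2, H:1
max level = 2

Answer: 2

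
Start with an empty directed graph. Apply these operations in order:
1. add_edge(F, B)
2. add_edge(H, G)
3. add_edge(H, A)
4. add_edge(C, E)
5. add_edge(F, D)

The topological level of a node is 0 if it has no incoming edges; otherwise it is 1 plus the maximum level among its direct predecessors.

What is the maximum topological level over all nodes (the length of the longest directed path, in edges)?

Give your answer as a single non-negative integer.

Answer: 1

Derivation:
Op 1: add_edge(F, B). Edges now: 1
Op 2: add_edge(H, G). Edges now: 2
Op 3: add_edge(H, A). Edges now: 3
Op 4: add_edge(C, E). Edges now: 4
Op 5: add_edge(F, D). Edges now: 5
Compute levels (Kahn BFS):
  sources (in-degree 0): C, F, H
  process C: level=0
    C->E: in-degree(E)=0, level(E)=1, enqueue
  process F: level=0
    F->B: in-degree(B)=0, level(B)=1, enqueue
    F->D: in-degree(D)=0, level(D)=1, enqueue
  process H: level=0
    H->A: in-degree(A)=0, level(A)=1, enqueue
    H->G: in-degree(G)=0, level(G)=1, enqueue
  process E: level=1
  process B: level=1
  process D: level=1
  process A: level=1
  process G: level=1
All levels: A:1, B:1, C:0, D:1, E:1, F:0, G:1, H:0
max level = 1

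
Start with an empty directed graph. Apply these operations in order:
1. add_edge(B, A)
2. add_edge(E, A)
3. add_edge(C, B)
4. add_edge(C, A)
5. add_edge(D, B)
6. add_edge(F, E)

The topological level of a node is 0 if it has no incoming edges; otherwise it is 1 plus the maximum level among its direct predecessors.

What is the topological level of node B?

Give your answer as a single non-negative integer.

Answer: 1

Derivation:
Op 1: add_edge(B, A). Edges now: 1
Op 2: add_edge(E, A). Edges now: 2
Op 3: add_edge(C, B). Edges now: 3
Op 4: add_edge(C, A). Edges now: 4
Op 5: add_edge(D, B). Edges now: 5
Op 6: add_edge(F, E). Edges now: 6
Compute levels (Kahn BFS):
  sources (in-degree 0): C, D, F
  process C: level=0
    C->A: in-degree(A)=2, level(A)>=1
    C->B: in-degree(B)=1, level(B)>=1
  process D: level=0
    D->B: in-degree(B)=0, level(B)=1, enqueue
  process F: level=0
    F->E: in-degree(E)=0, level(E)=1, enqueue
  process B: level=1
    B->A: in-degree(A)=1, level(A)>=2
  process E: level=1
    E->A: in-degree(A)=0, level(A)=2, enqueue
  process A: level=2
All levels: A:2, B:1, C:0, D:0, E:1, F:0
level(B) = 1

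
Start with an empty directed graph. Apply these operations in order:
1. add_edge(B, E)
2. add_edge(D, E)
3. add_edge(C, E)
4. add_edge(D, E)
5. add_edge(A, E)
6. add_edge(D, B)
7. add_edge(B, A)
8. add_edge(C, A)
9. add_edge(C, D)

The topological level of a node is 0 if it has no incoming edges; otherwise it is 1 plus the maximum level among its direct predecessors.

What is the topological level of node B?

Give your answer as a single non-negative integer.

Op 1: add_edge(B, E). Edges now: 1
Op 2: add_edge(D, E). Edges now: 2
Op 3: add_edge(C, E). Edges now: 3
Op 4: add_edge(D, E) (duplicate, no change). Edges now: 3
Op 5: add_edge(A, E). Edges now: 4
Op 6: add_edge(D, B). Edges now: 5
Op 7: add_edge(B, A). Edges now: 6
Op 8: add_edge(C, A). Edges now: 7
Op 9: add_edge(C, D). Edges now: 8
Compute levels (Kahn BFS):
  sources (in-degree 0): C
  process C: level=0
    C->A: in-degree(A)=1, level(A)>=1
    C->D: in-degree(D)=0, level(D)=1, enqueue
    C->E: in-degree(E)=3, level(E)>=1
  process D: level=1
    D->B: in-degree(B)=0, level(B)=2, enqueue
    D->E: in-degree(E)=2, level(E)>=2
  process B: level=2
    B->A: in-degree(A)=0, level(A)=3, enqueue
    B->E: in-degree(E)=1, level(E)>=3
  process A: level=3
    A->E: in-degree(E)=0, level(E)=4, enqueue
  process E: level=4
All levels: A:3, B:2, C:0, D:1, E:4
level(B) = 2

Answer: 2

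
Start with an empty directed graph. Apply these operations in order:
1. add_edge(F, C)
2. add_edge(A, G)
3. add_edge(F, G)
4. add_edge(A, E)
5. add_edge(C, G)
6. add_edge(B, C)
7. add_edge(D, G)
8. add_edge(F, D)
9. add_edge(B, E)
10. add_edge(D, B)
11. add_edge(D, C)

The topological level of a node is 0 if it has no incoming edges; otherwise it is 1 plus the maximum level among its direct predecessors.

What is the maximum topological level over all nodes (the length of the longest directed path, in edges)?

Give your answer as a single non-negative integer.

Answer: 4

Derivation:
Op 1: add_edge(F, C). Edges now: 1
Op 2: add_edge(A, G). Edges now: 2
Op 3: add_edge(F, G). Edges now: 3
Op 4: add_edge(A, E). Edges now: 4
Op 5: add_edge(C, G). Edges now: 5
Op 6: add_edge(B, C). Edges now: 6
Op 7: add_edge(D, G). Edges now: 7
Op 8: add_edge(F, D). Edges now: 8
Op 9: add_edge(B, E). Edges now: 9
Op 10: add_edge(D, B). Edges now: 10
Op 11: add_edge(D, C). Edges now: 11
Compute levels (Kahn BFS):
  sources (in-degree 0): A, F
  process A: level=0
    A->E: in-degree(E)=1, level(E)>=1
    A->G: in-degree(G)=3, level(G)>=1
  process F: level=0
    F->C: in-degree(C)=2, level(C)>=1
    F->D: in-degree(D)=0, level(D)=1, enqueue
    F->G: in-degree(G)=2, level(G)>=1
  process D: level=1
    D->B: in-degree(B)=0, level(B)=2, enqueue
    D->C: in-degree(C)=1, level(C)>=2
    D->G: in-degree(G)=1, level(G)>=2
  process B: level=2
    B->C: in-degree(C)=0, level(C)=3, enqueue
    B->E: in-degree(E)=0, level(E)=3, enqueue
  process C: level=3
    C->G: in-degree(G)=0, level(G)=4, enqueue
  process E: level=3
  process G: level=4
All levels: A:0, B:2, C:3, D:1, E:3, F:0, G:4
max level = 4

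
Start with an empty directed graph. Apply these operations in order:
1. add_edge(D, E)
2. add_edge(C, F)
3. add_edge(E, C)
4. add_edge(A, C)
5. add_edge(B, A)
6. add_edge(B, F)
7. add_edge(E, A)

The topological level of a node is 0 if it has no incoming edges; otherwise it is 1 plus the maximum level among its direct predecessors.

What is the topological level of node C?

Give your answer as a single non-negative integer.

Op 1: add_edge(D, E). Edges now: 1
Op 2: add_edge(C, F). Edges now: 2
Op 3: add_edge(E, C). Edges now: 3
Op 4: add_edge(A, C). Edges now: 4
Op 5: add_edge(B, A). Edges now: 5
Op 6: add_edge(B, F). Edges now: 6
Op 7: add_edge(E, A). Edges now: 7
Compute levels (Kahn BFS):
  sources (in-degree 0): B, D
  process B: level=0
    B->A: in-degree(A)=1, level(A)>=1
    B->F: in-degree(F)=1, level(F)>=1
  process D: level=0
    D->E: in-degree(E)=0, level(E)=1, enqueue
  process E: level=1
    E->A: in-degree(A)=0, level(A)=2, enqueue
    E->C: in-degree(C)=1, level(C)>=2
  process A: level=2
    A->C: in-degree(C)=0, level(C)=3, enqueue
  process C: level=3
    C->F: in-degree(F)=0, level(F)=4, enqueue
  process F: level=4
All levels: A:2, B:0, C:3, D:0, E:1, F:4
level(C) = 3

Answer: 3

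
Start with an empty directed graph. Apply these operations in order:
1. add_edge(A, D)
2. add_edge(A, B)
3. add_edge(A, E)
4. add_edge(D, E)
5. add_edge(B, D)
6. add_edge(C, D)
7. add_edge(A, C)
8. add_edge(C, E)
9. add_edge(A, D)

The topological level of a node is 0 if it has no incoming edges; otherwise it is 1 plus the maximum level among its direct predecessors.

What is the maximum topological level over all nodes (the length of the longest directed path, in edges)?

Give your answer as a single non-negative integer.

Op 1: add_edge(A, D). Edges now: 1
Op 2: add_edge(A, B). Edges now: 2
Op 3: add_edge(A, E). Edges now: 3
Op 4: add_edge(D, E). Edges now: 4
Op 5: add_edge(B, D). Edges now: 5
Op 6: add_edge(C, D). Edges now: 6
Op 7: add_edge(A, C). Edges now: 7
Op 8: add_edge(C, E). Edges now: 8
Op 9: add_edge(A, D) (duplicate, no change). Edges now: 8
Compute levels (Kahn BFS):
  sources (in-degree 0): A
  process A: level=0
    A->B: in-degree(B)=0, level(B)=1, enqueue
    A->C: in-degree(C)=0, level(C)=1, enqueue
    A->D: in-degree(D)=2, level(D)>=1
    A->E: in-degree(E)=2, level(E)>=1
  process B: level=1
    B->D: in-degree(D)=1, level(D)>=2
  process C: level=1
    C->D: in-degree(D)=0, level(D)=2, enqueue
    C->E: in-degree(E)=1, level(E)>=2
  process D: level=2
    D->E: in-degree(E)=0, level(E)=3, enqueue
  process E: level=3
All levels: A:0, B:1, C:1, D:2, E:3
max level = 3

Answer: 3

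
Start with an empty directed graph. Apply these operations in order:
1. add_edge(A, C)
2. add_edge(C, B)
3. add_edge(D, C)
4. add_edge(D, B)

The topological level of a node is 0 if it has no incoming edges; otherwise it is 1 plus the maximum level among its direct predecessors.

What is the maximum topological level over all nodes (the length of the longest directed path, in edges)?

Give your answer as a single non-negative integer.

Op 1: add_edge(A, C). Edges now: 1
Op 2: add_edge(C, B). Edges now: 2
Op 3: add_edge(D, C). Edges now: 3
Op 4: add_edge(D, B). Edges now: 4
Compute levels (Kahn BFS):
  sources (in-degree 0): A, D
  process A: level=0
    A->C: in-degree(C)=1, level(C)>=1
  process D: level=0
    D->B: in-degree(B)=1, level(B)>=1
    D->C: in-degree(C)=0, level(C)=1, enqueue
  process C: level=1
    C->B: in-degree(B)=0, level(B)=2, enqueue
  process B: level=2
All levels: A:0, B:2, C:1, D:0
max level = 2

Answer: 2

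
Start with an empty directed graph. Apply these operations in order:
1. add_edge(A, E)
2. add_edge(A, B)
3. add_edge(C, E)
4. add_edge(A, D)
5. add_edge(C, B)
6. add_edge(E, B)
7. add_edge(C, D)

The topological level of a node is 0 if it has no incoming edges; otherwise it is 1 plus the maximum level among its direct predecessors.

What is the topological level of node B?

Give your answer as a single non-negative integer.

Op 1: add_edge(A, E). Edges now: 1
Op 2: add_edge(A, B). Edges now: 2
Op 3: add_edge(C, E). Edges now: 3
Op 4: add_edge(A, D). Edges now: 4
Op 5: add_edge(C, B). Edges now: 5
Op 6: add_edge(E, B). Edges now: 6
Op 7: add_edge(C, D). Edges now: 7
Compute levels (Kahn BFS):
  sources (in-degree 0): A, C
  process A: level=0
    A->B: in-degree(B)=2, level(B)>=1
    A->D: in-degree(D)=1, level(D)>=1
    A->E: in-degree(E)=1, level(E)>=1
  process C: level=0
    C->B: in-degree(B)=1, level(B)>=1
    C->D: in-degree(D)=0, level(D)=1, enqueue
    C->E: in-degree(E)=0, level(E)=1, enqueue
  process D: level=1
  process E: level=1
    E->B: in-degree(B)=0, level(B)=2, enqueue
  process B: level=2
All levels: A:0, B:2, C:0, D:1, E:1
level(B) = 2

Answer: 2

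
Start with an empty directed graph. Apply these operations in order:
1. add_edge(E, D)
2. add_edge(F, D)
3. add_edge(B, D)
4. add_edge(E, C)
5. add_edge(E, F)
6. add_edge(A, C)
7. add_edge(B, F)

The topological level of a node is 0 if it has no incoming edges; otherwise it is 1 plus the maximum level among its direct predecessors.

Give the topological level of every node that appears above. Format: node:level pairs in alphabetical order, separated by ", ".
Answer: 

Answer: A:0, B:0, C:1, D:2, E:0, F:1

Derivation:
Op 1: add_edge(E, D). Edges now: 1
Op 2: add_edge(F, D). Edges now: 2
Op 3: add_edge(B, D). Edges now: 3
Op 4: add_edge(E, C). Edges now: 4
Op 5: add_edge(E, F). Edges now: 5
Op 6: add_edge(A, C). Edges now: 6
Op 7: add_edge(B, F). Edges now: 7
Compute levels (Kahn BFS):
  sources (in-degree 0): A, B, E
  process A: level=0
    A->C: in-degree(C)=1, level(C)>=1
  process B: level=0
    B->D: in-degree(D)=2, level(D)>=1
    B->F: in-degree(F)=1, level(F)>=1
  process E: level=0
    E->C: in-degree(C)=0, level(C)=1, enqueue
    E->D: in-degree(D)=1, level(D)>=1
    E->F: in-degree(F)=0, level(F)=1, enqueue
  process C: level=1
  process F: level=1
    F->D: in-degree(D)=0, level(D)=2, enqueue
  process D: level=2
All levels: A:0, B:0, C:1, D:2, E:0, F:1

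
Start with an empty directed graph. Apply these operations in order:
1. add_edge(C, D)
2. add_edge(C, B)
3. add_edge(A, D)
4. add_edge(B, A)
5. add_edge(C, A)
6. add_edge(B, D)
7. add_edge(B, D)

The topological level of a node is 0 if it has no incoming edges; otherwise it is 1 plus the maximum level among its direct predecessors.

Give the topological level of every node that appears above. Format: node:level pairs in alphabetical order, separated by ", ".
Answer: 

Op 1: add_edge(C, D). Edges now: 1
Op 2: add_edge(C, B). Edges now: 2
Op 3: add_edge(A, D). Edges now: 3
Op 4: add_edge(B, A). Edges now: 4
Op 5: add_edge(C, A). Edges now: 5
Op 6: add_edge(B, D). Edges now: 6
Op 7: add_edge(B, D) (duplicate, no change). Edges now: 6
Compute levels (Kahn BFS):
  sources (in-degree 0): C
  process C: level=0
    C->A: in-degree(A)=1, level(A)>=1
    C->B: in-degree(B)=0, level(B)=1, enqueue
    C->D: in-degree(D)=2, level(D)>=1
  process B: level=1
    B->A: in-degree(A)=0, level(A)=2, enqueue
    B->D: in-degree(D)=1, level(D)>=2
  process A: level=2
    A->D: in-degree(D)=0, level(D)=3, enqueue
  process D: level=3
All levels: A:2, B:1, C:0, D:3

Answer: A:2, B:1, C:0, D:3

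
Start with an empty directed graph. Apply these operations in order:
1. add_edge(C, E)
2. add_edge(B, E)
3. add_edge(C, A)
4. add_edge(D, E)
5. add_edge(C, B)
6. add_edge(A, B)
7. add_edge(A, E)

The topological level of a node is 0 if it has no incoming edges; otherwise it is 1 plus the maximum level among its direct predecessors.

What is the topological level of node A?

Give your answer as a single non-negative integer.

Answer: 1

Derivation:
Op 1: add_edge(C, E). Edges now: 1
Op 2: add_edge(B, E). Edges now: 2
Op 3: add_edge(C, A). Edges now: 3
Op 4: add_edge(D, E). Edges now: 4
Op 5: add_edge(C, B). Edges now: 5
Op 6: add_edge(A, B). Edges now: 6
Op 7: add_edge(A, E). Edges now: 7
Compute levels (Kahn BFS):
  sources (in-degree 0): C, D
  process C: level=0
    C->A: in-degree(A)=0, level(A)=1, enqueue
    C->B: in-degree(B)=1, level(B)>=1
    C->E: in-degree(E)=3, level(E)>=1
  process D: level=0
    D->E: in-degree(E)=2, level(E)>=1
  process A: level=1
    A->B: in-degree(B)=0, level(B)=2, enqueue
    A->E: in-degree(E)=1, level(E)>=2
  process B: level=2
    B->E: in-degree(E)=0, level(E)=3, enqueue
  process E: level=3
All levels: A:1, B:2, C:0, D:0, E:3
level(A) = 1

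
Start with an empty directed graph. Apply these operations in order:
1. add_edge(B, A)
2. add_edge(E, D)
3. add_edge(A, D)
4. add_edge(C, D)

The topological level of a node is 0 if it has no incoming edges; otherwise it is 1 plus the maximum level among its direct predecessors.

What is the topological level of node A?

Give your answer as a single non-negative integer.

Op 1: add_edge(B, A). Edges now: 1
Op 2: add_edge(E, D). Edges now: 2
Op 3: add_edge(A, D). Edges now: 3
Op 4: add_edge(C, D). Edges now: 4
Compute levels (Kahn BFS):
  sources (in-degree 0): B, C, E
  process B: level=0
    B->A: in-degree(A)=0, level(A)=1, enqueue
  process C: level=0
    C->D: in-degree(D)=2, level(D)>=1
  process E: level=0
    E->D: in-degree(D)=1, level(D)>=1
  process A: level=1
    A->D: in-degree(D)=0, level(D)=2, enqueue
  process D: level=2
All levels: A:1, B:0, C:0, D:2, E:0
level(A) = 1

Answer: 1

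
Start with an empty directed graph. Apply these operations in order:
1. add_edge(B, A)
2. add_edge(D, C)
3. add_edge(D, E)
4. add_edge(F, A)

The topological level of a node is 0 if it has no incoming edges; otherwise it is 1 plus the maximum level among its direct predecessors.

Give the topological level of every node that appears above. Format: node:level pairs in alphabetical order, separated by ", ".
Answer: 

Answer: A:1, B:0, C:1, D:0, E:1, F:0

Derivation:
Op 1: add_edge(B, A). Edges now: 1
Op 2: add_edge(D, C). Edges now: 2
Op 3: add_edge(D, E). Edges now: 3
Op 4: add_edge(F, A). Edges now: 4
Compute levels (Kahn BFS):
  sources (in-degree 0): B, D, F
  process B: level=0
    B->A: in-degree(A)=1, level(A)>=1
  process D: level=0
    D->C: in-degree(C)=0, level(C)=1, enqueue
    D->E: in-degree(E)=0, level(E)=1, enqueue
  process F: level=0
    F->A: in-degree(A)=0, level(A)=1, enqueue
  process C: level=1
  process E: level=1
  process A: level=1
All levels: A:1, B:0, C:1, D:0, E:1, F:0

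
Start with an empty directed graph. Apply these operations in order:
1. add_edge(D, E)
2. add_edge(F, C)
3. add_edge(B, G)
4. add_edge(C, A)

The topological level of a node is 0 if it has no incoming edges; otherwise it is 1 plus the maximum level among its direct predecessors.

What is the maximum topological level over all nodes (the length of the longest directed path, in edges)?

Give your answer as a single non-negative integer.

Op 1: add_edge(D, E). Edges now: 1
Op 2: add_edge(F, C). Edges now: 2
Op 3: add_edge(B, G). Edges now: 3
Op 4: add_edge(C, A). Edges now: 4
Compute levels (Kahn BFS):
  sources (in-degree 0): B, D, F
  process B: level=0
    B->G: in-degree(G)=0, level(G)=1, enqueue
  process D: level=0
    D->E: in-degree(E)=0, level(E)=1, enqueue
  process F: level=0
    F->C: in-degree(C)=0, level(C)=1, enqueue
  process G: level=1
  process E: level=1
  process C: level=1
    C->A: in-degree(A)=0, level(A)=2, enqueue
  process A: level=2
All levels: A:2, B:0, C:1, D:0, E:1, F:0, G:1
max level = 2

Answer: 2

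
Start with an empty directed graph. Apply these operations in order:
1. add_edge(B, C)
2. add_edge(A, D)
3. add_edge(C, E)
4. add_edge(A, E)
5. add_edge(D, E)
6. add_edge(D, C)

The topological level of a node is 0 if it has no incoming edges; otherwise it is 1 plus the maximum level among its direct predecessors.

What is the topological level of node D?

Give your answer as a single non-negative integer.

Answer: 1

Derivation:
Op 1: add_edge(B, C). Edges now: 1
Op 2: add_edge(A, D). Edges now: 2
Op 3: add_edge(C, E). Edges now: 3
Op 4: add_edge(A, E). Edges now: 4
Op 5: add_edge(D, E). Edges now: 5
Op 6: add_edge(D, C). Edges now: 6
Compute levels (Kahn BFS):
  sources (in-degree 0): A, B
  process A: level=0
    A->D: in-degree(D)=0, level(D)=1, enqueue
    A->E: in-degree(E)=2, level(E)>=1
  process B: level=0
    B->C: in-degree(C)=1, level(C)>=1
  process D: level=1
    D->C: in-degree(C)=0, level(C)=2, enqueue
    D->E: in-degree(E)=1, level(E)>=2
  process C: level=2
    C->E: in-degree(E)=0, level(E)=3, enqueue
  process E: level=3
All levels: A:0, B:0, C:2, D:1, E:3
level(D) = 1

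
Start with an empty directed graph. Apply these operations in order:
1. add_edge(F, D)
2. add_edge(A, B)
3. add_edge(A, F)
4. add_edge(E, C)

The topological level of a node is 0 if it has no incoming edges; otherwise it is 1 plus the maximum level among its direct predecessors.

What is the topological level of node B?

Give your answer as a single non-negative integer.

Op 1: add_edge(F, D). Edges now: 1
Op 2: add_edge(A, B). Edges now: 2
Op 3: add_edge(A, F). Edges now: 3
Op 4: add_edge(E, C). Edges now: 4
Compute levels (Kahn BFS):
  sources (in-degree 0): A, E
  process A: level=0
    A->B: in-degree(B)=0, level(B)=1, enqueue
    A->F: in-degree(F)=0, level(F)=1, enqueue
  process E: level=0
    E->C: in-degree(C)=0, level(C)=1, enqueue
  process B: level=1
  process F: level=1
    F->D: in-degree(D)=0, level(D)=2, enqueue
  process C: level=1
  process D: level=2
All levels: A:0, B:1, C:1, D:2, E:0, F:1
level(B) = 1

Answer: 1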